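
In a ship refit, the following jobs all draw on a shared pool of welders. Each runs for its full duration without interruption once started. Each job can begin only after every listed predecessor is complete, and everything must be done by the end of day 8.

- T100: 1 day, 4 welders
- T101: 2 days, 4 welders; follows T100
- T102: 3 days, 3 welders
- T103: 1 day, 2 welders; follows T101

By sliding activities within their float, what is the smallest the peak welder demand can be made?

4

Early-start (T100@1, T101@2, T102@1, T103@4) gives peak 7: d1:7  d2:7  d3:7  d4:2  d5:0  d6:0  d7:0  d8:0.
Shift T102→4, T103→7.
Schedule T100@1, T101@2, T102@4, T103@7: d1:4  d2:4  d3:4  d4:3  d5:3  d6:3  d7:2  d8:0 — peak 4.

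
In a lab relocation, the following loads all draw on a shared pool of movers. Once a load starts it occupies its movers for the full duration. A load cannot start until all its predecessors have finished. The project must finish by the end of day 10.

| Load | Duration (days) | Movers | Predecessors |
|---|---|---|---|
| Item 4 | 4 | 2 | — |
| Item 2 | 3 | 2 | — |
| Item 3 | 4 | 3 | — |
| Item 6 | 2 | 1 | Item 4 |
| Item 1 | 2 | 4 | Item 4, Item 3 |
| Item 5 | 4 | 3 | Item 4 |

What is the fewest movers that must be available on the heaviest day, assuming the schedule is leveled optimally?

Early-start (Item 4@1, Item 2@1, Item 3@1, Item 6@5, Item 1@5, Item 5@5) gives peak 8: d1:7  d2:7  d3:7  d4:5  d5:8  d6:8  d7:3  d8:3  d9:0  d10:0.
Shift Item 2→5, Item 6→8, Item 1→9.
Schedule Item 4@1, Item 2@5, Item 3@1, Item 6@8, Item 1@9, Item 5@5: d1:5  d2:5  d3:5  d4:5  d5:5  d6:5  d7:5  d8:4  d9:5  d10:4 — peak 5.
Total mover-days = 48 over 10 days ⇒ peak ≥ ⌈48/10⌉ = 5, so 5 is optimal.

5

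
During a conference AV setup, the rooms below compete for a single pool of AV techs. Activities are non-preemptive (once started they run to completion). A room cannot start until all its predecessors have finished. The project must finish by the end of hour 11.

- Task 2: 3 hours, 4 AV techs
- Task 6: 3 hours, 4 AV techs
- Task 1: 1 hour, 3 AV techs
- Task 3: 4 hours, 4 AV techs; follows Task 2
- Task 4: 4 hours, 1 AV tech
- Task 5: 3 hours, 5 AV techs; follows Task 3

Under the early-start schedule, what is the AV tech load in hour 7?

4

At early start, hour 7 has: Task 3.
Demand: 4 = 4.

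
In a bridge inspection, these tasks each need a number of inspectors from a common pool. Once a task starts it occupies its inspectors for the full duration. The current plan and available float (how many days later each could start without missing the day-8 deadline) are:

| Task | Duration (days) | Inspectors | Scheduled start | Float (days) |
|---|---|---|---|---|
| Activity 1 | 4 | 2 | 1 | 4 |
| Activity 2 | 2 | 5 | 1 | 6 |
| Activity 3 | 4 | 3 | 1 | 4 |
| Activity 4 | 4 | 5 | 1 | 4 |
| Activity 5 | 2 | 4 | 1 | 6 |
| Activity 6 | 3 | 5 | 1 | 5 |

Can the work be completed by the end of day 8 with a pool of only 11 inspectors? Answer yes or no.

Schedule Activity 1@1, Activity 2@1, Activity 3@1, Activity 4@3, Activity 5@7, Activity 6@5: d1:10  d2:10  d3:10  d4:10  d5:10  d6:10  d7:9  d8:4 — peak 10 ≤ 11.

yes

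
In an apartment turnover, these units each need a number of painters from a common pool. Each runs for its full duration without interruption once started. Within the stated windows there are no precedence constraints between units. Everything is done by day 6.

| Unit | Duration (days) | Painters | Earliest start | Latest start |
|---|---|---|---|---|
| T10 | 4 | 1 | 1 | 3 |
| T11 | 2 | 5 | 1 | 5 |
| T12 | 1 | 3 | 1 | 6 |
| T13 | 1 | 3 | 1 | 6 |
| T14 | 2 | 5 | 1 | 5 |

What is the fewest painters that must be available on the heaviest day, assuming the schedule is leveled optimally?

6

Early-start (T10@1, T11@1, T12@1, T13@1, T14@1) gives peak 17: d1:17  d2:11  d3:1  d4:1  d5:0  d6:0.
Shift T12→3, T13→4, T14→5.
Schedule T10@1, T11@1, T12@3, T13@4, T14@5: d1:6  d2:6  d3:4  d4:4  d5:5  d6:5 — peak 6.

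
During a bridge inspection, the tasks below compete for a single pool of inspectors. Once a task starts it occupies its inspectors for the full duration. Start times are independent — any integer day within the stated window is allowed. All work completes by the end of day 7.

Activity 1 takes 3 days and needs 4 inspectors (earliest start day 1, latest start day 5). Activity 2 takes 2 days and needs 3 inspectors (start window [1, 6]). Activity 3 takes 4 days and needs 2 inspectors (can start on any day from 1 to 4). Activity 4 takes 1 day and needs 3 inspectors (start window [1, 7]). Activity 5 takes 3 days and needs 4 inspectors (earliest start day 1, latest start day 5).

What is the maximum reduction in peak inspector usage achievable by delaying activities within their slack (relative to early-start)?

Early-start peak: d1:16  d2:13  d3:10  d4:2  d5:0  d6:0  d7:0 ⇒ 16.
Leveled (Activity 1@1, Activity 2@1, Activity 3@3, Activity 4@4, Activity 5@5): d1:7  d2:7  d3:6  d4:5  d5:6  d6:6  d7:4 ⇒ 7.
Reduction 16 − 7 = 9.

9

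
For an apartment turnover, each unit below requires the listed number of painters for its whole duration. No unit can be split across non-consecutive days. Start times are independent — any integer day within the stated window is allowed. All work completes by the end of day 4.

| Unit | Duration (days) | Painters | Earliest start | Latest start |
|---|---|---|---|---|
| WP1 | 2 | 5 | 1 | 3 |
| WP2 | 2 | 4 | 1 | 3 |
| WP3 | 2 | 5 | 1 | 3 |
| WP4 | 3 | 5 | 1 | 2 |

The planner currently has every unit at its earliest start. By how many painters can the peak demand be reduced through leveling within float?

5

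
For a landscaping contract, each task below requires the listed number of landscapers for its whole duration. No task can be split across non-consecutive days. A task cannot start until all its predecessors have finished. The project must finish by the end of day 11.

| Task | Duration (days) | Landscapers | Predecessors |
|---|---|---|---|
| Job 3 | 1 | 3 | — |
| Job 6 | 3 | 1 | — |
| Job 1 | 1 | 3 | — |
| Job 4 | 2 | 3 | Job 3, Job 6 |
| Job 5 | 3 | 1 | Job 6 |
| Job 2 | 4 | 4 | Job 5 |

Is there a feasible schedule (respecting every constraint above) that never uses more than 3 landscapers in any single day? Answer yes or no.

no

Total landscaper-days = 34; over 11 days the average is 34/11 > 3, so some day must exceed 3.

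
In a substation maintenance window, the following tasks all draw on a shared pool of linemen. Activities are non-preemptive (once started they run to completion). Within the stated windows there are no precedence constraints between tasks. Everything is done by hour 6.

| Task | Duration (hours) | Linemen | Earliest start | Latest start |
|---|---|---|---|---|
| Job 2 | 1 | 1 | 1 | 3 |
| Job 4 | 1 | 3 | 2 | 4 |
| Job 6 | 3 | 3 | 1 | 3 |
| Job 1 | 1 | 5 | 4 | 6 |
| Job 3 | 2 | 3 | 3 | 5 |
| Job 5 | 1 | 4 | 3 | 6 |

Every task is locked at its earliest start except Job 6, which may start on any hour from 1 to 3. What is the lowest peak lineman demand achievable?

Job 6@1: h1:4  h2:6  h3:10  h4:8  h5:0  h6:0 → peak 10
Job 6@2: h1:1  h2:6  h3:10  h4:11  h5:0  h6:0 → peak 11
Job 6@3: h1:1  h2:3  h3:10  h4:11  h5:3  h6:0 → peak 11
Best is Job 6@1, peak 10.

10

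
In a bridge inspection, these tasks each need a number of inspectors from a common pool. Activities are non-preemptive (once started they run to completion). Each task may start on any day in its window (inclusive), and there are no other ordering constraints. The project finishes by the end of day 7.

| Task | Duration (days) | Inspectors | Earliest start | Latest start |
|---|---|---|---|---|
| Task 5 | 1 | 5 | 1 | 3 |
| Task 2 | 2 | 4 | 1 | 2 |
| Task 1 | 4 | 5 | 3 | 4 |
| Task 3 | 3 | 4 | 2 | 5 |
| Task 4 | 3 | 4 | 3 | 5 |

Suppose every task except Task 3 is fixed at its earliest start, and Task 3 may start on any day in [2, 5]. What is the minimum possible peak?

13

Task 3@2: d1:9  d2:8  d3:13  d4:13  d5:9  d6:5  d7:0 → peak 13
Task 3@3: d1:9  d2:4  d3:13  d4:13  d5:13  d6:5  d7:0 → peak 13
Task 3@4: d1:9  d2:4  d3:9  d4:13  d5:13  d6:9  d7:0 → peak 13
Task 3@5: d1:9  d2:4  d3:9  d4:9  d5:13  d6:9  d7:4 → peak 13
Best is Task 3@2, peak 13.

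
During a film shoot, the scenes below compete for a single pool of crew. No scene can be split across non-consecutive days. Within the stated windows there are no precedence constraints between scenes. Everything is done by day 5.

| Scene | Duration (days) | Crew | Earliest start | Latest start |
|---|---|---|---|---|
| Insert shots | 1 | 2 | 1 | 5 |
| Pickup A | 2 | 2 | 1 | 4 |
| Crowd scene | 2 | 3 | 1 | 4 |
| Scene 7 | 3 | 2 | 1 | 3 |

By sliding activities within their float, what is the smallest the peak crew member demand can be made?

4

Early-start (Insert shots@1, Pickup A@1, Crowd scene@1, Scene 7@1) gives peak 9: d1:9  d2:7  d3:2  d4:0  d5:0.
Shift Pickup A→2, Crowd scene→4.
Schedule Insert shots@1, Pickup A@2, Crowd scene@4, Scene 7@1: d1:4  d2:4  d3:4  d4:3  d5:3 — peak 4.
Total crew member-days = 18 over 5 days ⇒ peak ≥ ⌈18/5⌉ = 4, so 4 is optimal.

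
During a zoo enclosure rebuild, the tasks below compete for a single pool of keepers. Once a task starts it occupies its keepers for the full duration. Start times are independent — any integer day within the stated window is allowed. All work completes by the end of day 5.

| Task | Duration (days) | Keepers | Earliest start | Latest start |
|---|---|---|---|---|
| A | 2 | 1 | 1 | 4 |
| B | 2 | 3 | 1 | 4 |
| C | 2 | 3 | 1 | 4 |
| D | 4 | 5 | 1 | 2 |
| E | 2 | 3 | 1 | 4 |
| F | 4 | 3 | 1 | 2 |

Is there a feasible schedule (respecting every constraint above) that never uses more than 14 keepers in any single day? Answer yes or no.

yes

Schedule A@1, B@1, C@3, D@1, E@3, F@1: d1:12  d2:12  d3:14  d4:14  d5:0 — peak 14 ≤ 14.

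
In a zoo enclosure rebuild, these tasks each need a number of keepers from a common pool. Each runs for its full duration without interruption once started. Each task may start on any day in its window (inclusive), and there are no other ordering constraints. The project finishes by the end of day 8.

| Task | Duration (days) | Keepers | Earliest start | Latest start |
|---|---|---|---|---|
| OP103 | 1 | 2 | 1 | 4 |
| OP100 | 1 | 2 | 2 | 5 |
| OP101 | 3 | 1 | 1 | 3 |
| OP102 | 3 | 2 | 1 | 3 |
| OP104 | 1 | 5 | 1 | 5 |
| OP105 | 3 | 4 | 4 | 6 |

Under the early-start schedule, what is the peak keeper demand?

Early-start schedule: OP103@1, OP100@2, OP101@1, OP102@1, OP104@1, OP105@4.
Load per day: day 1: 10, day 2: 5, day 3: 3, day 4: 4, day 5: 4, day 6: 4, day 7: 0, day 8: 0.
Peak is 10.

10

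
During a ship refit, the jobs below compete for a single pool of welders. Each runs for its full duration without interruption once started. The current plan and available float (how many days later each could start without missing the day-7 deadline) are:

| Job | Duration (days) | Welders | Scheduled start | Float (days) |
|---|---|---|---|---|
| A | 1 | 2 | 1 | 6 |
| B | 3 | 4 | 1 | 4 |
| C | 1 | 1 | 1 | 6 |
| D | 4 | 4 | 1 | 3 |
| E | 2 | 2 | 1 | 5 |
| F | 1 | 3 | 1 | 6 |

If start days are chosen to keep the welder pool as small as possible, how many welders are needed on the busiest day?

Early-start (A@1, B@1, C@1, D@1, E@1, F@1) gives peak 16: d1:16  d2:10  d3:8  d4:4  d5:0  d6:0  d7:0.
Shift D→4, E→2, F→4.
Schedule A@1, B@1, C@1, D@4, E@2, F@4: d1:7  d2:6  d3:6  d4:7  d5:4  d6:4  d7:4 — peak 7.

7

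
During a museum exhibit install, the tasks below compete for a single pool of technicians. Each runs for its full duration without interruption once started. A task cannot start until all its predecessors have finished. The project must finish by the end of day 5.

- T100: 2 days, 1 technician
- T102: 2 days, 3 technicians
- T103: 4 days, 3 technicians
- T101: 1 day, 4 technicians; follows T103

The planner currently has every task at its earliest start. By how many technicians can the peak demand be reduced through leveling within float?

Early-start peak: d1:7  d2:7  d3:3  d4:3  d5:4 ⇒ 7.
Leveled (T100@1, T102@3, T103@1, T101@5): d1:4  d2:4  d3:6  d4:6  d5:4 ⇒ 6.
Reduction 7 − 6 = 1.

1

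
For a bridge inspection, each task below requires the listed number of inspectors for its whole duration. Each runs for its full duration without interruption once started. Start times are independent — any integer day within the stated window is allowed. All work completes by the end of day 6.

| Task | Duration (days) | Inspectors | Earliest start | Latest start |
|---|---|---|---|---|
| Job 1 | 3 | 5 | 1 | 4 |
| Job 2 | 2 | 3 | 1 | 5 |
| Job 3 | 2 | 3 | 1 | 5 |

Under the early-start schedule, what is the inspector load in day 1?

At early start, day 1 has: Job 1, Job 2, Job 3.
Demand: 5 + 3 + 3 = 11.

11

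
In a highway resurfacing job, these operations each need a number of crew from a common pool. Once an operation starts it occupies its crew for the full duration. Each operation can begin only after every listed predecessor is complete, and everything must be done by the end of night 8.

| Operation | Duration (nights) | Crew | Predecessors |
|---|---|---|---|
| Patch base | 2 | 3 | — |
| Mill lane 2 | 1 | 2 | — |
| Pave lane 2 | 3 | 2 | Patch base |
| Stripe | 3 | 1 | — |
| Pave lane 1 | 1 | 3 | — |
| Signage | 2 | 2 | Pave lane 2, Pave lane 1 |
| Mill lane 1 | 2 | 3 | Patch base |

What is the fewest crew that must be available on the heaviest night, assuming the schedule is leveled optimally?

Early-start (Patch base@1, Mill lane 2@1, Pave lane 2@3, Stripe@1, Pave lane 1@1, Signage@6, Mill lane 1@3) gives peak 9: n1:9  n2:4  n3:6  n4:5  n5:2  n6:2  n7:2  n8:0.
Shift Stripe→2, Pave lane 1→5, Mill lane 1→6.
Schedule Patch base@1, Mill lane 2@1, Pave lane 2@3, Stripe@2, Pave lane 1@5, Signage@6, Mill lane 1@6: n1:5  n2:4  n3:3  n4:3  n5:5  n6:5  n7:5  n8:0 — peak 5.

5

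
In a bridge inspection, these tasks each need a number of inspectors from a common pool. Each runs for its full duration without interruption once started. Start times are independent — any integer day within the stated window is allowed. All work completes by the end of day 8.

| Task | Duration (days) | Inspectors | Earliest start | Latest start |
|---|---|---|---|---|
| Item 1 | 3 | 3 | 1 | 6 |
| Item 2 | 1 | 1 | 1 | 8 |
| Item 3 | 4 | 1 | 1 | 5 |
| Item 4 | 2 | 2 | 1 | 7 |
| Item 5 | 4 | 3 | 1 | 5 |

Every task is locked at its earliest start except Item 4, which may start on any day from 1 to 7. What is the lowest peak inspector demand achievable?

8

Item 4@1: d1:10  d2:9  d3:7  d4:4  d5:0  d6:0  d7:0  d8:0 → peak 10
Item 4@2: d1:8  d2:9  d3:9  d4:4  d5:0  d6:0  d7:0  d8:0 → peak 9
Item 4@3: d1:8  d2:7  d3:9  d4:6  d5:0  d6:0  d7:0  d8:0 → peak 9
Item 4@4: d1:8  d2:7  d3:7  d4:6  d5:2  d6:0  d7:0  d8:0 → peak 8
Item 4@5: d1:8  d2:7  d3:7  d4:4  d5:2  d6:2  d7:0  d8:0 → peak 8
Item 4@6: d1:8  d2:7  d3:7  d4:4  d5:0  d6:2  d7:2  d8:0 → peak 8
Item 4@7: d1:8  d2:7  d3:7  d4:4  d5:0  d6:0  d7:2  d8:2 → peak 8
Best is Item 4@4, peak 8.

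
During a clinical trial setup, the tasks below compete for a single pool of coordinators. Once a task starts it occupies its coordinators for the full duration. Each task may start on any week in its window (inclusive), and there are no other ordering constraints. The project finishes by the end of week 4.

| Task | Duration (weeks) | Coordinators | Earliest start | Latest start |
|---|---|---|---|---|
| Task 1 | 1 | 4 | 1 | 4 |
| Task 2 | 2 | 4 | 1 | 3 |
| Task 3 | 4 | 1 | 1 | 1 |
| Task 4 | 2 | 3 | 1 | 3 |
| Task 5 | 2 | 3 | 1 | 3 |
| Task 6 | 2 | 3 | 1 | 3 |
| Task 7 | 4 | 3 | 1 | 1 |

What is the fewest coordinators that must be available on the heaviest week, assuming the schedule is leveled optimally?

Early-start (Task 1@1, Task 2@1, Task 3@1, Task 4@1, Task 5@1, Task 6@1, Task 7@1) gives peak 21: w1:21  w2:17  w3:4  w4:4.
Shift Task 4→2, Task 5→3, Task 6→3.
Schedule Task 1@1, Task 2@1, Task 3@1, Task 4@2, Task 5@3, Task 6@3, Task 7@1: w1:12  w2:11  w3:13  w4:10 — peak 13.

13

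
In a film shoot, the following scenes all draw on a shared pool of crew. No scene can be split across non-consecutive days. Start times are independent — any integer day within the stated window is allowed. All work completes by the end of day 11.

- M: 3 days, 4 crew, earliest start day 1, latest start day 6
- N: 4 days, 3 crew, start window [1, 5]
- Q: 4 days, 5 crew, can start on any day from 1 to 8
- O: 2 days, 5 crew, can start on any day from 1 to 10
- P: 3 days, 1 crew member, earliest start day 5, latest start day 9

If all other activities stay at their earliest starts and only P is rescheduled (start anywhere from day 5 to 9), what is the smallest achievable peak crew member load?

P@5: d1:17  d2:17  d3:12  d4:8  d5:1  d6:1  d7:1  d8:0  d9:0  d10:0  d11:0 → peak 17
P@6: d1:17  d2:17  d3:12  d4:8  d5:0  d6:1  d7:1  d8:1  d9:0  d10:0  d11:0 → peak 17
P@7: d1:17  d2:17  d3:12  d4:8  d5:0  d6:0  d7:1  d8:1  d9:1  d10:0  d11:0 → peak 17
P@8: d1:17  d2:17  d3:12  d4:8  d5:0  d6:0  d7:0  d8:1  d9:1  d10:1  d11:0 → peak 17
P@9: d1:17  d2:17  d3:12  d4:8  d5:0  d6:0  d7:0  d8:0  d9:1  d10:1  d11:1 → peak 17
Best is P@5, peak 17.

17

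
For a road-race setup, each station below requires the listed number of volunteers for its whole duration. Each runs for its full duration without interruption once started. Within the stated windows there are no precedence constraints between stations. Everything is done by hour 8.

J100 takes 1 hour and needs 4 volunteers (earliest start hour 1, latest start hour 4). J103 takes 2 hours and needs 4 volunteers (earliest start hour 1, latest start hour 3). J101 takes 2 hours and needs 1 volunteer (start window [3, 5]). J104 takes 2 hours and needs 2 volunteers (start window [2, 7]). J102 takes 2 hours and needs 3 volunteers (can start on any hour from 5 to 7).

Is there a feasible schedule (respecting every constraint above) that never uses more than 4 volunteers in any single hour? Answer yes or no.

Schedule J100@1, J103@2, J101@4, J104@4, J102@6: h1:4  h2:4  h3:4  h4:3  h5:3  h6:3  h7:3  h8:0 — peak 4 ≤ 4.

yes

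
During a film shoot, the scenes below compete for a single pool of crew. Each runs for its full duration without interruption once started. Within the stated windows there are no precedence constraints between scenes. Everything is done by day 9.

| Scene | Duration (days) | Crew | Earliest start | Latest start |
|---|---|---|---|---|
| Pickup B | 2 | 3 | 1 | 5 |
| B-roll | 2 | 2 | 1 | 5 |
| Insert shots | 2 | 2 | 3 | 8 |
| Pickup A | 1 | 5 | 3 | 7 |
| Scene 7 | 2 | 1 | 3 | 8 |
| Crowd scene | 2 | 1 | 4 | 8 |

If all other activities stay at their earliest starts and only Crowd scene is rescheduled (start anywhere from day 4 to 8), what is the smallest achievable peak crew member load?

Crowd scene@4: d1:5  d2:5  d3:8  d4:4  d5:1  d6:0  d7:0  d8:0  d9:0 → peak 8
Crowd scene@5: d1:5  d2:5  d3:8  d4:3  d5:1  d6:1  d7:0  d8:0  d9:0 → peak 8
Crowd scene@6: d1:5  d2:5  d3:8  d4:3  d5:0  d6:1  d7:1  d8:0  d9:0 → peak 8
Crowd scene@7: d1:5  d2:5  d3:8  d4:3  d5:0  d6:0  d7:1  d8:1  d9:0 → peak 8
Crowd scene@8: d1:5  d2:5  d3:8  d4:3  d5:0  d6:0  d7:0  d8:1  d9:1 → peak 8
Best is Crowd scene@4, peak 8.

8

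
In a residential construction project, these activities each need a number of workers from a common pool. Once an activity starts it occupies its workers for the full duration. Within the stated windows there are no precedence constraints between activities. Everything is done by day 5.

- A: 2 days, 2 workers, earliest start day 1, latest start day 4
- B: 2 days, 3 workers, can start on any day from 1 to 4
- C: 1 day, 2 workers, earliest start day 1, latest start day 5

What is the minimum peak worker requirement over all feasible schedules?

Early-start (A@1, B@1, C@1) gives peak 7: d1:7  d2:5  d3:0  d4:0  d5:0.
Shift B→3, C→5.
Schedule A@1, B@3, C@5: d1:2  d2:2  d3:3  d4:3  d5:2 — peak 3.
Total worker-days = 12 over 5 days ⇒ peak ≥ ⌈12/5⌉ = 3, so 3 is optimal.

3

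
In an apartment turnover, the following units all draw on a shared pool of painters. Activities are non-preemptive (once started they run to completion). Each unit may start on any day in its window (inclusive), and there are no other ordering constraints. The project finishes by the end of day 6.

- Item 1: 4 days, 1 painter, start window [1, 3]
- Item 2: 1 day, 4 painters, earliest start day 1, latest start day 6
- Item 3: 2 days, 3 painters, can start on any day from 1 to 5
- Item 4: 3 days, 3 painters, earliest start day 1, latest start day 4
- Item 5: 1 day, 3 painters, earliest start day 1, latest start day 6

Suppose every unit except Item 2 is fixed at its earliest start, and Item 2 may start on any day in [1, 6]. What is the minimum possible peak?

Item 2@1: d1:14  d2:7  d3:4  d4:1  d5:0  d6:0 → peak 14
Item 2@2: d1:10  d2:11  d3:4  d4:1  d5:0  d6:0 → peak 11
Item 2@3: d1:10  d2:7  d3:8  d4:1  d5:0  d6:0 → peak 10
Item 2@4: d1:10  d2:7  d3:4  d4:5  d5:0  d6:0 → peak 10
Item 2@5: d1:10  d2:7  d3:4  d4:1  d5:4  d6:0 → peak 10
Item 2@6: d1:10  d2:7  d3:4  d4:1  d5:0  d6:4 → peak 10
Best is Item 2@3, peak 10.

10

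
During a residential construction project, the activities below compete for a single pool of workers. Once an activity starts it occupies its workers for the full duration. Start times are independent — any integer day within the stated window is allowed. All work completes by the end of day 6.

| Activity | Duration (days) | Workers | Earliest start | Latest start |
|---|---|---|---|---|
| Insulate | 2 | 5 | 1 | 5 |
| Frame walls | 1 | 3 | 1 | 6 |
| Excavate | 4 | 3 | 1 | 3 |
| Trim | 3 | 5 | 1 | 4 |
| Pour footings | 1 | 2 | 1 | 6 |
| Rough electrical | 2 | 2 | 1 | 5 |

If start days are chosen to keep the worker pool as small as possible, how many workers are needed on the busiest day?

8

Early-start (Insulate@1, Frame walls@1, Excavate@1, Trim@1, Pour footings@1, Rough electrical@1) gives peak 20: d1:20  d2:15  d3:8  d4:3  d5:0  d6:0.
Shift Excavate→3, Trim→4, Pour footings→3, Rough electrical→2.
Schedule Insulate@1, Frame walls@1, Excavate@3, Trim@4, Pour footings@3, Rough electrical@2: d1:8  d2:7  d3:7  d4:8  d5:8  d6:8 — peak 8.
Total worker-days = 46 over 6 days ⇒ peak ≥ ⌈46/6⌉ = 8, so 8 is optimal.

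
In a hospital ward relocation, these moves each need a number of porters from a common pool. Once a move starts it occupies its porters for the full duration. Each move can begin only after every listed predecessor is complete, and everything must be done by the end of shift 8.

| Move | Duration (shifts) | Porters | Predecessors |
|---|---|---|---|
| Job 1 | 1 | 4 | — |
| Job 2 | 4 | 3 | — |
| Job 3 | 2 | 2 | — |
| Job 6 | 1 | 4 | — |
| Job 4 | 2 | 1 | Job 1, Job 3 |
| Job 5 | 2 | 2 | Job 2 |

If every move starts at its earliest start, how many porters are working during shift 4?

4

At early start, shift 4 has: Job 2, Job 4.
Demand: 3 + 1 = 4.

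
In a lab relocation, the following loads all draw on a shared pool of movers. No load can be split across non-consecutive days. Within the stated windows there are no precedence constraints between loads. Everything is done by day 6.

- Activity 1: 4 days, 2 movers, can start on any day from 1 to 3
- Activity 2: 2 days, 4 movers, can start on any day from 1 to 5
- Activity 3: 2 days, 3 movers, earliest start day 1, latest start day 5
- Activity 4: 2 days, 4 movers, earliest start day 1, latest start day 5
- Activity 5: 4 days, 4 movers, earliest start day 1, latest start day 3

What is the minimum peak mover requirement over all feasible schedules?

9

Early-start (Activity 1@1, Activity 2@1, Activity 3@1, Activity 4@1, Activity 5@1) gives peak 17: d1:17  d2:17  d3:6  d4:6  d5:0  d6:0.
Shift Activity 4→5, Activity 5→3.
Schedule Activity 1@1, Activity 2@1, Activity 3@1, Activity 4@5, Activity 5@3: d1:9  d2:9  d3:6  d4:6  d5:8  d6:8 — peak 9.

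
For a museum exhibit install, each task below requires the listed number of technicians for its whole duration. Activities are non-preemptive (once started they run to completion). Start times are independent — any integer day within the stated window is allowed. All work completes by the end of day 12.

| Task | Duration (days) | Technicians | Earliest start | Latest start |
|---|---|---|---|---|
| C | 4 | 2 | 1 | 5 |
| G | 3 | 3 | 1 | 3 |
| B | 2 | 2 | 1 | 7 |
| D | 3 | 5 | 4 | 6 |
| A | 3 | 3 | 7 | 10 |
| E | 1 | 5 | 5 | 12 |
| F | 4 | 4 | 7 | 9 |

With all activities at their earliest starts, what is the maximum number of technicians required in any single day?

Early-start schedule: C@1, G@1, B@1, D@4, A@7, E@5, F@7.
Load per day: day 1: 7, day 2: 7, day 3: 5, day 4: 7, day 5: 10, day 6: 5, day 7: 7, day 8: 7, day 9: 7, day 10: 4, day 11: 0, day 12: 0.
Peak is 10.

10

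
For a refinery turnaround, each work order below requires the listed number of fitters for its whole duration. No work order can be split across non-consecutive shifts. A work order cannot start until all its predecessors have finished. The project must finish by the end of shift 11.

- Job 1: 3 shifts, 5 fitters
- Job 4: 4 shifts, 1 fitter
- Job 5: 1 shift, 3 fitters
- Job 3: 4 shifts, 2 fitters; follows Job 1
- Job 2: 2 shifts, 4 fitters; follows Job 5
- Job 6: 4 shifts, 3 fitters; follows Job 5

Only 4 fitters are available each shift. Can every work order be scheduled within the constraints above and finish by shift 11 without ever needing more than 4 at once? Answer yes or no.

no

Total fitter-shifts = 50; over 11 shifts the average is 50/11 > 4, so some shift must exceed 4.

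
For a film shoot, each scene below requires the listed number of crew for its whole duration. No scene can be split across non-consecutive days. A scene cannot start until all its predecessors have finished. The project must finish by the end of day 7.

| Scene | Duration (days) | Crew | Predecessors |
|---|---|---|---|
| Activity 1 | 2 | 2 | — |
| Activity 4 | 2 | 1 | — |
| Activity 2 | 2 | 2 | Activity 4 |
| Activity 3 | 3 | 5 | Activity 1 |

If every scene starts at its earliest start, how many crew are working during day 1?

At early start, day 1 has: Activity 1, Activity 4.
Demand: 2 + 1 = 3.

3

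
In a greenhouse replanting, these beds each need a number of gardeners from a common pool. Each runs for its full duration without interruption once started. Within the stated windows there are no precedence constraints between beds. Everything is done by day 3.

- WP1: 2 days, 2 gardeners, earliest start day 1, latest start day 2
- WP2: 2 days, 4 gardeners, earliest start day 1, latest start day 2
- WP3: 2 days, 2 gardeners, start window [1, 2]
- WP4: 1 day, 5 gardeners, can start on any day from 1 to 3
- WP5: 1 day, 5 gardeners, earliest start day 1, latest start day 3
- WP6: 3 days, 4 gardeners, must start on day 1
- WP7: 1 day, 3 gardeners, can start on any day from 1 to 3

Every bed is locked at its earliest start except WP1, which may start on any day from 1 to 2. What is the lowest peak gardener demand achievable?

WP1@1: d1:25  d2:12  d3:4 → peak 25
WP1@2: d1:23  d2:12  d3:6 → peak 23
Best is WP1@2, peak 23.

23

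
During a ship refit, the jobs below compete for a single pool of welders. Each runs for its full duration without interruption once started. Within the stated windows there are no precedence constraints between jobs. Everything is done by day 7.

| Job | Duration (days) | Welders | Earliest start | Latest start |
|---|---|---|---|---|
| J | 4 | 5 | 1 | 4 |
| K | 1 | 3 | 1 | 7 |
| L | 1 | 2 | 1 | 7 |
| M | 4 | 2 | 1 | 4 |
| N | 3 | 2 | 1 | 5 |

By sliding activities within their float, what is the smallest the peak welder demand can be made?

Early-start (J@1, K@1, L@1, M@1, N@1) gives peak 14: d1:14  d2:9  d3:9  d4:7  d5:0  d6:0  d7:0.
Shift K→5, M→2, N→5.
Schedule J@1, K@5, L@1, M@2, N@5: d1:7  d2:7  d3:7  d4:7  d5:7  d6:2  d7:2 — peak 7.

7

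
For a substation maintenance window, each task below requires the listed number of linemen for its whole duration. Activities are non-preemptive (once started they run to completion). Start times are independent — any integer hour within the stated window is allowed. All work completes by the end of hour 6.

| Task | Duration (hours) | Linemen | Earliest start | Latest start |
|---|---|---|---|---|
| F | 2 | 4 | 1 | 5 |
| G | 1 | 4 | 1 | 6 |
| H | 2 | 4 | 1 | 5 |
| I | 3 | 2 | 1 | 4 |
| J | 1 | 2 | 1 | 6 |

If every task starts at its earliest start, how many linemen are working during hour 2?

At early start, hour 2 has: F, H, I.
Demand: 4 + 4 + 2 = 10.

10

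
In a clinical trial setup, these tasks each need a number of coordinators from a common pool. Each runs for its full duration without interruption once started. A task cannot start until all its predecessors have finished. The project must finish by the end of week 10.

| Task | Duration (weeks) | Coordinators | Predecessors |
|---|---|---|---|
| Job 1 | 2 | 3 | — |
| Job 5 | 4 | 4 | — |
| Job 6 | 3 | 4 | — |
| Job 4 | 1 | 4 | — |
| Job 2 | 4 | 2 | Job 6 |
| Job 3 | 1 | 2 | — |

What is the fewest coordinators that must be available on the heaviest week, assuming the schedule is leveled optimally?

Early-start (Job 1@1, Job 5@1, Job 6@1, Job 4@1, Job 2@4, Job 3@1) gives peak 17: w1:17  w2:11  w3:8  w4:6  w5:2  w6:2  w7:2  w8:0  w9:0  w10:0.
Shift Job 5→6, Job 6→3, Job 4→10, Job 2→6.
Schedule Job 1@1, Job 5@6, Job 6@3, Job 4@10, Job 2@6, Job 3@1: w1:5  w2:3  w3:4  w4:4  w5:4  w6:6  w7:6  w8:6  w9:6  w10:4 — peak 6.

6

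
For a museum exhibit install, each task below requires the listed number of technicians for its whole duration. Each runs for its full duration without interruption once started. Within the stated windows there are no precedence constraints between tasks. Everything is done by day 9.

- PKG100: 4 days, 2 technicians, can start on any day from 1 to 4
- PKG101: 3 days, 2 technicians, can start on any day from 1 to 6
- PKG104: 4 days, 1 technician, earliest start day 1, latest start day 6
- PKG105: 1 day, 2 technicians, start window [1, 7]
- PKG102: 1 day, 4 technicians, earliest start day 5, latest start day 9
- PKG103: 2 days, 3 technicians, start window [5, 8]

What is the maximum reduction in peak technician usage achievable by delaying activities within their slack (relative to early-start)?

3

Early-start peak: d1:7  d2:5  d3:5  d4:3  d5:7  d6:3  d7:0  d8:0  d9:0 ⇒ 7.
Leveled (PKG100@1, PKG101@1, PKG104@4, PKG105@5, PKG102@8, PKG103@6): d1:4  d2:4  d3:4  d4:3  d5:3  d6:4  d7:4  d8:4  d9:0 ⇒ 4.
Reduction 7 − 4 = 3.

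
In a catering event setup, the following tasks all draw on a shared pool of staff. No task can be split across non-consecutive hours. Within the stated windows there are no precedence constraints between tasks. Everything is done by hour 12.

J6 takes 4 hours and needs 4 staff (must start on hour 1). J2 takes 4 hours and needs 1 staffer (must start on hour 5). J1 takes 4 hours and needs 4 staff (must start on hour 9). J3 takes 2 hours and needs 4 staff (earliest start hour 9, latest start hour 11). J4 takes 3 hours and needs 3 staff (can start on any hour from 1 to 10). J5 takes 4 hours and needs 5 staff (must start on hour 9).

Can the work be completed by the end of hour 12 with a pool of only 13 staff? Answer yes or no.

yes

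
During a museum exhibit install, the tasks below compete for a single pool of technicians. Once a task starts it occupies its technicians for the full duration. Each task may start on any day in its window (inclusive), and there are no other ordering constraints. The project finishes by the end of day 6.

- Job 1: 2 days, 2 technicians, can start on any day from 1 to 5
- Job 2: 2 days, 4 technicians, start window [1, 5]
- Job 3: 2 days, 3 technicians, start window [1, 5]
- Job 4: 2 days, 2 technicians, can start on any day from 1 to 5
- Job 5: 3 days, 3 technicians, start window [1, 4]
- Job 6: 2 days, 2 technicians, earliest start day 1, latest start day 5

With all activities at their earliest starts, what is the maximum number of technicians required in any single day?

16

Early-start schedule: Job 1@1, Job 2@1, Job 3@1, Job 4@1, Job 5@1, Job 6@1.
Load per day: day 1: 16, day 2: 16, day 3: 3, day 4: 0, day 5: 0, day 6: 0.
Peak is 16.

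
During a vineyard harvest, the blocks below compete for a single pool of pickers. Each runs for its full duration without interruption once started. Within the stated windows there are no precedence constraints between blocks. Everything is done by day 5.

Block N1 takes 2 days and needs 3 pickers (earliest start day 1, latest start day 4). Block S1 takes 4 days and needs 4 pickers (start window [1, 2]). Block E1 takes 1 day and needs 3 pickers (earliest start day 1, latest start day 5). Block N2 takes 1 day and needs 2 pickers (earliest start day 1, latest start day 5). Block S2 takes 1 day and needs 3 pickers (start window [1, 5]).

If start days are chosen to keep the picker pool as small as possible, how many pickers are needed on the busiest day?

Early-start (Block N1@1, Block S1@1, Block E1@1, Block N2@1, Block S2@1) gives peak 15: d1:15  d2:7  d3:4  d4:4  d5:0.
Shift Block E1→3, Block N2→4, Block S2→5.
Schedule Block N1@1, Block S1@1, Block E1@3, Block N2@4, Block S2@5: d1:7  d2:7  d3:7  d4:6  d5:3 — peak 7.

7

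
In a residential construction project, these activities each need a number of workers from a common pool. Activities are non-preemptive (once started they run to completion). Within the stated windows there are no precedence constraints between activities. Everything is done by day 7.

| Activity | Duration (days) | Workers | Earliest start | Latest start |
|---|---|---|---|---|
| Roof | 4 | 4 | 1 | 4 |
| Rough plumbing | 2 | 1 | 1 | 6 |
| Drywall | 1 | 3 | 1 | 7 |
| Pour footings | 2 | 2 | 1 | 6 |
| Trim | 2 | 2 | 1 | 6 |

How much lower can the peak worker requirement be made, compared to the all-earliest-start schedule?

7

Early-start peak: d1:12  d2:9  d3:4  d4:4  d5:0  d6:0  d7:0 ⇒ 12.
Leveled (Roof@1, Rough plumbing@1, Drywall@5, Pour footings@5, Trim@6): d1:5  d2:5  d3:4  d4:4  d5:5  d6:4  d7:2 ⇒ 5.
Reduction 12 − 5 = 7.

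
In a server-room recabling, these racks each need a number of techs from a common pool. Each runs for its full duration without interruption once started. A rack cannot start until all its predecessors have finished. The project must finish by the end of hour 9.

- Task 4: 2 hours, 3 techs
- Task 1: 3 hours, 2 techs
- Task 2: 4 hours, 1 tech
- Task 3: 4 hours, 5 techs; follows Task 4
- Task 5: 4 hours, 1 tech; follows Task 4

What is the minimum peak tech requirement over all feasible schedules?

6

Early-start (Task 4@1, Task 1@1, Task 2@1, Task 3@3, Task 5@3) gives peak 9: h1:6  h2:6  h3:9  h4:7  h5:6  h6:6  h7:0  h8:0  h9:0.
Shift Task 3→4, Task 5→5.
Schedule Task 4@1, Task 1@1, Task 2@1, Task 3@4, Task 5@5: h1:6  h2:6  h3:3  h4:6  h5:6  h6:6  h7:6  h8:1  h9:0 — peak 6.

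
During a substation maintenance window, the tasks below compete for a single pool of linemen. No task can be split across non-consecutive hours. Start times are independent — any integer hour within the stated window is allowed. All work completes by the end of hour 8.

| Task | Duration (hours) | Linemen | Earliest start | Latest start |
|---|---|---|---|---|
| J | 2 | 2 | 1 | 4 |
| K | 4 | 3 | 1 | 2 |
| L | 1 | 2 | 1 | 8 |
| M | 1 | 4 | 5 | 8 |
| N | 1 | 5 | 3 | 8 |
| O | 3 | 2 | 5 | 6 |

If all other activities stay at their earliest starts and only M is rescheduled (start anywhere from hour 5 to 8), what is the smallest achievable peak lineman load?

8

M@5: h1:7  h2:5  h3:8  h4:3  h5:6  h6:2  h7:2  h8:0 → peak 8
M@6: h1:7  h2:5  h3:8  h4:3  h5:2  h6:6  h7:2  h8:0 → peak 8
M@7: h1:7  h2:5  h3:8  h4:3  h5:2  h6:2  h7:6  h8:0 → peak 8
M@8: h1:7  h2:5  h3:8  h4:3  h5:2  h6:2  h7:2  h8:4 → peak 8
Best is M@5, peak 8.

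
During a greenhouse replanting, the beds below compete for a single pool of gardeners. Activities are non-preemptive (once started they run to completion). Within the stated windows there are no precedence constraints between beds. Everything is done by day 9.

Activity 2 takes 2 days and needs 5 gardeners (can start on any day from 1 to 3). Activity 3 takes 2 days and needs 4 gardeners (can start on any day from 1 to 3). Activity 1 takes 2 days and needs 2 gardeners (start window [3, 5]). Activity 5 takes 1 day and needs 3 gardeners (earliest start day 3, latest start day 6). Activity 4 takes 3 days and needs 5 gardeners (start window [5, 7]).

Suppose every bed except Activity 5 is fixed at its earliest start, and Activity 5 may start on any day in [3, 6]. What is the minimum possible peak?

9

Activity 5@3: d1:9  d2:9  d3:5  d4:2  d5:5  d6:5  d7:5  d8:0  d9:0 → peak 9
Activity 5@4: d1:9  d2:9  d3:2  d4:5  d5:5  d6:5  d7:5  d8:0  d9:0 → peak 9
Activity 5@5: d1:9  d2:9  d3:2  d4:2  d5:8  d6:5  d7:5  d8:0  d9:0 → peak 9
Activity 5@6: d1:9  d2:9  d3:2  d4:2  d5:5  d6:8  d7:5  d8:0  d9:0 → peak 9
Best is Activity 5@3, peak 9.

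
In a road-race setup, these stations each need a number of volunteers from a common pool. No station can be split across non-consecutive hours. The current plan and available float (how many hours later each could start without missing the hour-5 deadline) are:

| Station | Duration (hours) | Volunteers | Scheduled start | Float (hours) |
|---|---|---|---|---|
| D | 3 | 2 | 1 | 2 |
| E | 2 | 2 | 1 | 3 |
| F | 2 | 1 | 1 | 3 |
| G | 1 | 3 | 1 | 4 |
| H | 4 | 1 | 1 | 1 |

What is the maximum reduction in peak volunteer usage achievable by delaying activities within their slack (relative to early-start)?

Early-start peak: h1:9  h2:6  h3:3  h4:1  h5:0 ⇒ 9.
Leveled (D@1, E@1, F@3, G@4, H@1): h1:5  h2:5  h3:4  h4:5  h5:0 ⇒ 5.
Reduction 9 − 5 = 4.

4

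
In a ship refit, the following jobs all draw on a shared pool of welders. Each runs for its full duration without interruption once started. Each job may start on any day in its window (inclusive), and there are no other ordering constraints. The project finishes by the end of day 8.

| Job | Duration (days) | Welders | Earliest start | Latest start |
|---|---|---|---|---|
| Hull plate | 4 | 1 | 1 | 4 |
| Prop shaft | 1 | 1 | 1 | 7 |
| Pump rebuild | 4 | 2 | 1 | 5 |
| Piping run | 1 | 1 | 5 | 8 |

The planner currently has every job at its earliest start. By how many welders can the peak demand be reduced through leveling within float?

Early-start peak: d1:4  d2:3  d3:3  d4:3  d5:1  d6:0  d7:0  d8:0 ⇒ 4.
Leveled (Hull plate@1, Prop shaft@1, Pump rebuild@2, Piping run@5): d1:2  d2:3  d3:3  d4:3  d5:3  d6:0  d7:0  d8:0 ⇒ 3.
Reduction 4 − 3 = 1.

1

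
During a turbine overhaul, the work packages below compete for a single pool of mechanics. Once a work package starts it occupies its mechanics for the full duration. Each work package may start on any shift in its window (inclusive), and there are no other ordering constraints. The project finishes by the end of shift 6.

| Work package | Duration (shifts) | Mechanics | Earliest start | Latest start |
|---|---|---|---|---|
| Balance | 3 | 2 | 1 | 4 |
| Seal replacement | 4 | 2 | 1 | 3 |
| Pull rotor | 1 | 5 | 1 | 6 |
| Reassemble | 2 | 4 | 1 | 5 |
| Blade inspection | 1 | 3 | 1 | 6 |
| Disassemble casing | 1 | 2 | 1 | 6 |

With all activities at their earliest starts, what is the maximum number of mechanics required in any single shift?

Early-start schedule: Balance@1, Seal replacement@1, Pull rotor@1, Reassemble@1, Blade inspection@1, Disassemble casing@1.
Load per shift: shift 1: 18, shift 2: 8, shift 3: 4, shift 4: 2, shift 5: 0, shift 6: 0.
Peak is 18.

18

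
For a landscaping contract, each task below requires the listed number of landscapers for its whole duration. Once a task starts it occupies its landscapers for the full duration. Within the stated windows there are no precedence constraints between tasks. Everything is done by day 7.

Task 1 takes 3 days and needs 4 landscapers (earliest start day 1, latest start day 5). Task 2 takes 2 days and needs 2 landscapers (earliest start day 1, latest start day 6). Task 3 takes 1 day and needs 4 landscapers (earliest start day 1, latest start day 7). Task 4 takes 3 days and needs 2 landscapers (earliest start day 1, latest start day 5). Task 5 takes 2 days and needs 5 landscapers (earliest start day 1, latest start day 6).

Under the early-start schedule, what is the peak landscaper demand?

Early-start schedule: Task 1@1, Task 2@1, Task 3@1, Task 4@1, Task 5@1.
Load per day: day 1: 17, day 2: 13, day 3: 6, day 4: 0, day 5: 0, day 6: 0, day 7: 0.
Peak is 17.

17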